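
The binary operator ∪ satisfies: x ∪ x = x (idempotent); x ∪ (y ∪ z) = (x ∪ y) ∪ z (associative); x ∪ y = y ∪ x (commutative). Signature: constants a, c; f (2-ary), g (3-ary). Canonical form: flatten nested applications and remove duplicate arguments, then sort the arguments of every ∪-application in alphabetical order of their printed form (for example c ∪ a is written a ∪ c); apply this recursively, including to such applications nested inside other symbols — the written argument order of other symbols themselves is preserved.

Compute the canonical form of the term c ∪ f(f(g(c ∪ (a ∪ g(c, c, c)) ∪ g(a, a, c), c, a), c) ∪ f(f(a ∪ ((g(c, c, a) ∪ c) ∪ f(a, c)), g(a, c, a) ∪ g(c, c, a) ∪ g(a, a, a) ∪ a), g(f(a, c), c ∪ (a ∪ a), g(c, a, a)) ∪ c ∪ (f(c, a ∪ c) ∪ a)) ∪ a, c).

Answer: c ∪ f(a ∪ f(f(a ∪ c ∪ f(a, c) ∪ g(c, c, a), a ∪ g(a, a, a) ∪ g(a, c, a) ∪ g(c, c, a)), a ∪ c ∪ f(c, a ∪ c) ∪ g(f(a, c), a ∪ c, g(c, a, a))) ∪ f(g(a ∪ c ∪ g(a, a, c) ∪ g(c, c, c), c, a), c), c)

Derivation:
Inside:  f(f(g(c ∪ (a ∪ g(c, c, c)) ∪ g(a, a, c), c, a), c) ∪ f(f(a ∪ ((g(c, c, a) ∪ c) ∪ f(a, c)), g(a, c, a) ∪ g(c, c, a) ∪ g(a, a, a) ∪ a), g(f(a, c), c ∪ (a ∪ a), g(c, a, a)) ∪ c ∪ (f(c, a ∪ c) ∪ a)) ∪ a, c)  →  f(a ∪ f(f(a ∪ c ∪ f(a, c) ∪ g(c, c, a), a ∪ g(a, a, a) ∪ g(a, c, a) ∪ g(c, c, a)), a ∪ c ∪ f(c, a ∪ c) ∪ g(f(a, c), a ∪ c, g(c, a, a))) ∪ f(g(a ∪ c ∪ g(a, a, c) ∪ g(c, c, c), c, a), c), c)
Sort:  c ∪ f(a ∪ f(f(a ∪ c ∪ f(a, c) ∪ g(c, c, a), a ∪ g(a, a, a) ∪ g(a, c, a) ∪ g(c, c, a)), a ∪ c ∪ f(c, a ∪ c) ∪ g(f(a, c), a ∪ c, g(c, a, a))) ∪ f(g(a ∪ c ∪ g(a, a, c) ∪ g(c, c, c), c, a), c), c)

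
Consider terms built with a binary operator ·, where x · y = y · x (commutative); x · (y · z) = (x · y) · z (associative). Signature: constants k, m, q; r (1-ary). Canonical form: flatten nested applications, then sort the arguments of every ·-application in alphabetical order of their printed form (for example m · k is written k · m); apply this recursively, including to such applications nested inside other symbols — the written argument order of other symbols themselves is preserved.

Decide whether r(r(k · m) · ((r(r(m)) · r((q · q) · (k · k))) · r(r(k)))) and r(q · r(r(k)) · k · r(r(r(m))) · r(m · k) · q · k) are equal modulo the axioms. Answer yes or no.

Answer: no — r(r(k · k · q · q) · r(k · m) · r(r(k)) · r(r(m))) vs r(k · k · q · q · r(k · m) · r(r(k)) · r(r(r(m))))

Derivation:
Left:  r(r(k · m) · ((r(r(m)) · r((q · q) · (k · k))) · r(r(k))))
  Work inside:  r(k · m) · ((r(r(m)) · r((q · q) · (k · k))) · r(r(k)))
  Merge nested applications:  r(k · m) · r(r(m)) · r((q · q) · (k · k)) · r(r(k))
  Simplify inside:  r((q · q) · (k · k))  →  r(k · k · q · q)
  Sort arguments:  r(k · k · q · q) · r(k · m) · r(r(k)) · r(r(m))
  Put back:  r(r(k · k · q · q) · r(k · m) · r(r(k)) · r(r(m)))
Right:  r(q · r(r(k)) · k · r(r(r(m))) · r(m · k) · q · k)
  Work inside:  q · r(r(k)) · k · r(r(r(m))) · r(m · k) · q · k
  Simplify inside:  r(m · k)  →  r(k · m)
  Order the arguments:  k · k · q · q · r(k · m) · r(r(k)) · r(r(r(m)))
  Reassemble:  r(k · k · q · q · r(k · m) · r(r(k)) · r(r(r(m))))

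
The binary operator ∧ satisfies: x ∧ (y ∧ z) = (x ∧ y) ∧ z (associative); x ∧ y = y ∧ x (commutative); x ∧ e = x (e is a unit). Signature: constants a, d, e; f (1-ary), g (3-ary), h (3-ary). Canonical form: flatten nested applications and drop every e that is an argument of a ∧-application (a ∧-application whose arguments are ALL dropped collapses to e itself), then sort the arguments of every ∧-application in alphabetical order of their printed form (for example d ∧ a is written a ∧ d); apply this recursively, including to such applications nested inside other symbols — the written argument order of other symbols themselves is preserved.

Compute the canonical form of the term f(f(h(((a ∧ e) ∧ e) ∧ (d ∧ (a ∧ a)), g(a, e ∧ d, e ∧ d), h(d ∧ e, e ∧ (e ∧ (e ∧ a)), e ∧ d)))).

Focus inside:  ((a ∧ e) ∧ e) ∧ (d ∧ (a ∧ a))
Merge nested applications:  a ∧ e ∧ e ∧ d ∧ a ∧ a
Unit:  drop e (×2)
Order the arguments:  a ∧ a ∧ a ∧ d
Put back:  f(f(h(a ∧ a ∧ a ∧ d, g(a, d, d), h(d, a, d))))

Answer: f(f(h(a ∧ a ∧ a ∧ d, g(a, d, d), h(d, a, d))))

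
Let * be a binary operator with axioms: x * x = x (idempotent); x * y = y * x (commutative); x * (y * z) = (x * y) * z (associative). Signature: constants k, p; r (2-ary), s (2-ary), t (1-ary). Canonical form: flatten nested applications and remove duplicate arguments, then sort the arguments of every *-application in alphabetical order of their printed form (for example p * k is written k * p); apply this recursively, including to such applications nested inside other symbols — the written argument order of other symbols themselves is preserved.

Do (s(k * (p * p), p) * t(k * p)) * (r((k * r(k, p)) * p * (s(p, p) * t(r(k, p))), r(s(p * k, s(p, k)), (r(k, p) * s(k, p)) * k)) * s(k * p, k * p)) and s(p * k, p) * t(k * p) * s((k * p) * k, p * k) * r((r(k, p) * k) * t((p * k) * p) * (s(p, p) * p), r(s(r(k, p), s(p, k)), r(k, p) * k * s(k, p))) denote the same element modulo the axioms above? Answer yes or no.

Left:  (s(k * (p * p), p) * t(k * p)) * (r((k * r(k, p)) * p * (s(p, p) * t(r(k, p))), r(s(p * k, s(p, k)), (r(k, p) * s(k, p)) * k)) * s(k * p, k * p))
  Un-nest:  s(k * (p * p), p) * t(k * p) * r((k * r(k, p)) * p * (s(p, p) * t(r(k, p))), r(s(p * k, s(p, k)), (r(k, p) * s(k, p)) * k)) * s(k * p, k * p)
  Simplify inside:  s(k * (p * p), p)  →  s(k * p, p)
  Simplify inside:  r((k * r(k, p)) * p * (s(p, p) * t(r(k, p))), r(s(p * k, s(p, k)), (r(k, p) * s(k, p)) * k))  →  r(k * p * r(k, p) * s(p, p) * t(r(k, p)), r(s(k * p, s(p, k)), k * r(k, p) * s(k, p)))
  Order the arguments:  r(k * p * r(k, p) * s(p, p) * t(r(k, p)), r(s(k * p, s(p, k)), k * r(k, p) * s(k, p))) * s(k * p, k * p) * s(k * p, p) * t(k * p)
Right:  s(p * k, p) * t(k * p) * s((k * p) * k, p * k) * r((r(k, p) * k) * t((p * k) * p) * (s(p, p) * p), r(s(r(k, p), s(p, k)), r(k, p) * k * s(k, p)))
  Simplify inside:  s(p * k, p)  →  s(k * p, p)
  Canonicalize subterm:  s((k * p) * k, p * k)  →  s(k * p, k * p)
  Simplify inside:  r((r(k, p) * k) * t((p * k) * p) * (s(p, p) * p), r(s(r(k, p), s(p, k)), r(k, p) * k * s(k, p)))  →  r(k * p * r(k, p) * s(p, p) * t(k * p), r(s(r(k, p), s(p, k)), k * r(k, p) * s(k, p)))
  Sort:  r(k * p * r(k, p) * s(p, p) * t(k * p), r(s(r(k, p), s(p, k)), k * r(k, p) * s(k, p))) * s(k * p, k * p) * s(k * p, p) * t(k * p)

Answer: no — r(k * p * r(k, p) * s(p, p) * t(r(k, p)), r(s(k * p, s(p, k)), k * r(k, p) * s(k, p))) * s(k * p, k * p) * s(k * p, p) * t(k * p) vs r(k * p * r(k, p) * s(p, p) * t(k * p), r(s(r(k, p), s(p, k)), k * r(k, p) * s(k, p))) * s(k * p, k * p) * s(k * p, p) * t(k * p)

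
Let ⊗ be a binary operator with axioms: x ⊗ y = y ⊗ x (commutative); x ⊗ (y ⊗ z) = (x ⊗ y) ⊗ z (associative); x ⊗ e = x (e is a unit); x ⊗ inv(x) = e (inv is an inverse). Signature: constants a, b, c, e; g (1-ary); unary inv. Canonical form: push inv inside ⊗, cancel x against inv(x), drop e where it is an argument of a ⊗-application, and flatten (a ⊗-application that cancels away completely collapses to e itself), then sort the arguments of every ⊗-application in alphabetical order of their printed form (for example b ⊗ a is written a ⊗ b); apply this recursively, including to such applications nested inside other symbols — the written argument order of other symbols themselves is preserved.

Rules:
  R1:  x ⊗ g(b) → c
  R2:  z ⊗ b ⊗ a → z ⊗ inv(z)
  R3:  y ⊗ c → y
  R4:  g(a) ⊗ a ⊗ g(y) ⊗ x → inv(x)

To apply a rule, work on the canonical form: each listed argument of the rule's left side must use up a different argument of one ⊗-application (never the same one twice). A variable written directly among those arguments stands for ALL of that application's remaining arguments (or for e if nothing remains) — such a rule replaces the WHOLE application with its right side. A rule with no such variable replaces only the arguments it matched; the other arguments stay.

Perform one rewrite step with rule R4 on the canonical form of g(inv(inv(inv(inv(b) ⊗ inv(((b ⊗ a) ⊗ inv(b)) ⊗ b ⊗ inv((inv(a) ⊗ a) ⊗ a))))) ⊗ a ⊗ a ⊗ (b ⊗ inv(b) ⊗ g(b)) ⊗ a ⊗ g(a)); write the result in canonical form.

Answer: g(inv(a) ⊗ inv(a) ⊗ inv(b) ⊗ inv(b))

Derivation:
Canonical form:  g(a ⊗ a ⊗ a ⊗ b ⊗ b ⊗ g(a) ⊗ g(b))
Match R4:  consume a, g(a), g(b);  x := a ⊗ a ⊗ b ⊗ b, y := b
Every leftover argument binds to the variable; the entire application is replaced.
Giving:  g(inv(a) ⊗ inv(a) ⊗ inv(b) ⊗ inv(b))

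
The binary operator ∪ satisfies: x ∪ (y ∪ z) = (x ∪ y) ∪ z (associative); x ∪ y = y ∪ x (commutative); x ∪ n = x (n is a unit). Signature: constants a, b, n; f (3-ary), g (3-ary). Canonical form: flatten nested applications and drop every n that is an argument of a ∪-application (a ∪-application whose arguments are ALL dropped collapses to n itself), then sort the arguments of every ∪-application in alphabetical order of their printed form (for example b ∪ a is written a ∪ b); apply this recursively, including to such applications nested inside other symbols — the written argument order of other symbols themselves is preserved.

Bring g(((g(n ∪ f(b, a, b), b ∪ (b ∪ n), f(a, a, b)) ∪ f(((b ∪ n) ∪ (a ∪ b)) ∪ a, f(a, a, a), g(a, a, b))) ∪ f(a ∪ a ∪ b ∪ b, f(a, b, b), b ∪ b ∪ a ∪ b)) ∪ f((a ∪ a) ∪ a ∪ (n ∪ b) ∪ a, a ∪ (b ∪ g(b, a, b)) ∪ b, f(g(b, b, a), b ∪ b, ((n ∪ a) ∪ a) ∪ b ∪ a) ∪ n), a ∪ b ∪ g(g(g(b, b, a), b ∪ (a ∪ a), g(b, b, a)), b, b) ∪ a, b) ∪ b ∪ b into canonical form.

Answer: b ∪ b ∪ g(f(a ∪ a ∪ a ∪ a ∪ b, a ∪ b ∪ b ∪ g(b, a, b), f(g(b, b, a), b ∪ b, a ∪ a ∪ a ∪ b)) ∪ f(a ∪ a ∪ b ∪ b, f(a, a, a), g(a, a, b)) ∪ f(a ∪ a ∪ b ∪ b, f(a, b, b), a ∪ b ∪ b ∪ b) ∪ g(f(b, a, b), b ∪ b, f(a, a, b)), a ∪ a ∪ b ∪ g(g(g(b, b, a), a ∪ a ∪ b, g(b, b, a)), b, b), b)

Derivation:
Inside:  g(((g(n ∪ f(b, a, b), b ∪ (b ∪ n), f(a, a, b)) ∪ f(((b ∪ n) ∪ (a ∪ b)) ∪ a, f(a, a, a), g(a, a, b))) ∪ f(a ∪ a ∪ b ∪ b, f(a, b, b), b ∪ b ∪ a ∪ b)) ∪ f((a ∪ a) ∪ a ∪ (n ∪ b) ∪ a, a ∪ (b ∪ g(b, a, b)) ∪ b, f(g(b, b, a), b ∪ b, ((n ∪ a) ∪ a) ∪ b ∪ a) ∪ n), a ∪ b ∪ g(g(g(b, b, a), b ∪ (a ∪ a), g(b, b, a)), b, b) ∪ a, b)  →  g(f(a ∪ a ∪ a ∪ a ∪ b, a ∪ b ∪ b ∪ g(b, a, b), f(g(b, b, a), b ∪ b, a ∪ a ∪ a ∪ b)) ∪ f(a ∪ a ∪ b ∪ b, f(a, a, a), g(a, a, b)) ∪ f(a ∪ a ∪ b ∪ b, f(a, b, b), a ∪ b ∪ b ∪ b) ∪ g(f(b, a, b), b ∪ b, f(a, a, b)), a ∪ a ∪ b ∪ g(g(g(b, b, a), a ∪ a ∪ b, g(b, b, a)), b, b), b)
Sort:  b ∪ b ∪ g(f(a ∪ a ∪ a ∪ a ∪ b, a ∪ b ∪ b ∪ g(b, a, b), f(g(b, b, a), b ∪ b, a ∪ a ∪ a ∪ b)) ∪ f(a ∪ a ∪ b ∪ b, f(a, a, a), g(a, a, b)) ∪ f(a ∪ a ∪ b ∪ b, f(a, b, b), a ∪ b ∪ b ∪ b) ∪ g(f(b, a, b), b ∪ b, f(a, a, b)), a ∪ a ∪ b ∪ g(g(g(b, b, a), a ∪ a ∪ b, g(b, b, a)), b, b), b)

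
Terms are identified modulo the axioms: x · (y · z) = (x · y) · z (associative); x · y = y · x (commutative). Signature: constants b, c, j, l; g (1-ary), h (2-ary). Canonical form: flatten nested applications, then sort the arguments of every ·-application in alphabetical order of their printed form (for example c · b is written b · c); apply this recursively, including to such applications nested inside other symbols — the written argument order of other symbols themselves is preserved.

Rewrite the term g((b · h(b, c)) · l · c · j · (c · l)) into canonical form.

Answer: g(b · c · c · h(b, c) · j · l · l)

Derivation:
Focus inside:  (b · h(b, c)) · l · c · j · (c · l)
Merge nested applications:  b · h(b, c) · l · c · j · c · l
Order the arguments:  b · c · c · h(b, c) · j · l · l
Rebuild:  g(b · c · c · h(b, c) · j · l · l)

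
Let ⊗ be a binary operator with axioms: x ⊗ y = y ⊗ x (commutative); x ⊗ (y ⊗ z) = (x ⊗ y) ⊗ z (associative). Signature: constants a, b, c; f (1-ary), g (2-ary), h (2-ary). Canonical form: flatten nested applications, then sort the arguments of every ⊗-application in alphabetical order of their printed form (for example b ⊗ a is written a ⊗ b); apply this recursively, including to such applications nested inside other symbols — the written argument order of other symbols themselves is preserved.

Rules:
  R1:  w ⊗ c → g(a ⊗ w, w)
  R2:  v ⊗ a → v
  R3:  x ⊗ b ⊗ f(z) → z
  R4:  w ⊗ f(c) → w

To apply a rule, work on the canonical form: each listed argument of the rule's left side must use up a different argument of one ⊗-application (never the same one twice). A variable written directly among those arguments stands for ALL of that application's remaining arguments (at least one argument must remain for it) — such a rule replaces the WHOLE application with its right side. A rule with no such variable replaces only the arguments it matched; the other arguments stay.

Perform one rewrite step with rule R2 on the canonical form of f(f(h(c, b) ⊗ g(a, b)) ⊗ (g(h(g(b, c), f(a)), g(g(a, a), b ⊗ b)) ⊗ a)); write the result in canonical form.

Canonical form:  f(a ⊗ f(g(a, b) ⊗ h(c, b)) ⊗ g(h(g(b, c), f(a)), g(g(a, a), b ⊗ b)))
Match R2:  consume a;  v := f(g(a, b) ⊗ h(c, b)) ⊗ g(h(g(b, c), f(a)), g(g(a, a), b ⊗ b))
Every leftover argument binds to the variable; the entire application is replaced.
New term:  f(f(g(a, b) ⊗ h(c, b)) ⊗ g(h(g(b, c), f(a)), g(g(a, a), b ⊗ b)))

Answer: f(f(g(a, b) ⊗ h(c, b)) ⊗ g(h(g(b, c), f(a)), g(g(a, a), b ⊗ b)))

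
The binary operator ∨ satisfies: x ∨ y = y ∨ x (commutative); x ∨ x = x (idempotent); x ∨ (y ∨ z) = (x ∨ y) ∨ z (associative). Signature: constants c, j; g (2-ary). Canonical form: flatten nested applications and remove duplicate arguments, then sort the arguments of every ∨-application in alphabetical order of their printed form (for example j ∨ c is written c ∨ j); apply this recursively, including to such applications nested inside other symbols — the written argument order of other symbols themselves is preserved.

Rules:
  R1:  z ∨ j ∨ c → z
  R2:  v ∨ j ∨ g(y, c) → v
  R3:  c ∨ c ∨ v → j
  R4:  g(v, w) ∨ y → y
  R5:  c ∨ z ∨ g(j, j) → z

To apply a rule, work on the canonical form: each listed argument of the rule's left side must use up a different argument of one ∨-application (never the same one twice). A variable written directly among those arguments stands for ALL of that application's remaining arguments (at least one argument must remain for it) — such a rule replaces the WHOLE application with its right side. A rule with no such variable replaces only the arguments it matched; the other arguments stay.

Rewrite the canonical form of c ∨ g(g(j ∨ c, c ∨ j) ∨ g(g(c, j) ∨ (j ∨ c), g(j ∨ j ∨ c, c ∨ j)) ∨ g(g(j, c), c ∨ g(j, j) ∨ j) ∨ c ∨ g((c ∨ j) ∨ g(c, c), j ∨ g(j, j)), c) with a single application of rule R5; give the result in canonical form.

Canonical form:  c ∨ g(c ∨ g(c ∨ g(c, c) ∨ j, g(j, j) ∨ j) ∨ g(c ∨ g(c, j) ∨ j, g(c ∨ j, c ∨ j)) ∨ g(c ∨ j, c ∨ j) ∨ g(g(j, c), c ∨ g(j, j) ∨ j), c)
Apply R5:  consuming c, g(j, j);  z := j
Every leftover argument binds to the variable; the entire application is replaced.
New term:  c ∨ g(c ∨ g(c ∨ g(c, c) ∨ j, g(j, j) ∨ j) ∨ g(c ∨ g(c, j) ∨ j, g(c ∨ j, c ∨ j)) ∨ g(c ∨ j, c ∨ j) ∨ g(g(j, c), j), c)

Answer: c ∨ g(c ∨ g(c ∨ g(c, c) ∨ j, g(j, j) ∨ j) ∨ g(c ∨ g(c, j) ∨ j, g(c ∨ j, c ∨ j)) ∨ g(c ∨ j, c ∨ j) ∨ g(g(j, c), j), c)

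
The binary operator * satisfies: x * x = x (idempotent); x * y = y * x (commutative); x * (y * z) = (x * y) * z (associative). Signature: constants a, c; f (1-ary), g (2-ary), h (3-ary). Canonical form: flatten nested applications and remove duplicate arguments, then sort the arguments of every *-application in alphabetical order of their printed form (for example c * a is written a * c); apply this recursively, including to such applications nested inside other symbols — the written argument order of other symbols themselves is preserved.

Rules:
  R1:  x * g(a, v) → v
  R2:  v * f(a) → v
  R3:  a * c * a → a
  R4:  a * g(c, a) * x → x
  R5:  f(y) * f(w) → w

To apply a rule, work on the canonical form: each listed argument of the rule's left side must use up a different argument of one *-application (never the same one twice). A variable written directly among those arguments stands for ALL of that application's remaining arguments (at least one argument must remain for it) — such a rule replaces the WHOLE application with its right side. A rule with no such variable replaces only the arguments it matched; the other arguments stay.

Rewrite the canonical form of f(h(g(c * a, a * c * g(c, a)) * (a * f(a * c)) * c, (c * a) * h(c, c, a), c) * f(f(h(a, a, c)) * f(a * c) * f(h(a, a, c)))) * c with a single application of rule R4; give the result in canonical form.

Canonical form:  c * f(f(f(a * c) * f(h(a, a, c))) * h(a * c * f(a * c) * g(a * c, a * c * g(c, a)), a * c * h(c, c, a), c))
R4 matches:  uses a, g(c, a);  x := c
The extension variable absorbs all remaining arguments, so the whole application is rewritten.
New term:  c * f(f(f(a * c) * f(h(a, a, c))) * h(a * c * f(a * c) * g(a * c, c), a * c * h(c, c, a), c))

Answer: c * f(f(f(a * c) * f(h(a, a, c))) * h(a * c * f(a * c) * g(a * c, c), a * c * h(c, c, a), c))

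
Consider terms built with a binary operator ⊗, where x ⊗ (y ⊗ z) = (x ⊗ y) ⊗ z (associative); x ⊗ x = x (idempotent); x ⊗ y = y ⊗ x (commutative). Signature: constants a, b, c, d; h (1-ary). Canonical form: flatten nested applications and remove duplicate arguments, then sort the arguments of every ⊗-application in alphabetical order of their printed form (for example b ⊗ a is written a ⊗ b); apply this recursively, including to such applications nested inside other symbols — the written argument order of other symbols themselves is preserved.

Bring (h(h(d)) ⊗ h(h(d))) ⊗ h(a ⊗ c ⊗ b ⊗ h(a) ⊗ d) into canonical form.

Answer: h(a ⊗ b ⊗ c ⊗ d ⊗ h(a)) ⊗ h(h(d))

Derivation:
Merge nested applications:  h(h(d)) ⊗ h(h(d)) ⊗ h(a ⊗ c ⊗ b ⊗ h(a) ⊗ d)
Inside:  h(a ⊗ c ⊗ b ⊗ h(a) ⊗ d)  →  h(a ⊗ b ⊗ c ⊗ d ⊗ h(a))
Drop duplicates:  drop duplicate h(h(d))
Sort arguments:  h(a ⊗ b ⊗ c ⊗ d ⊗ h(a)) ⊗ h(h(d))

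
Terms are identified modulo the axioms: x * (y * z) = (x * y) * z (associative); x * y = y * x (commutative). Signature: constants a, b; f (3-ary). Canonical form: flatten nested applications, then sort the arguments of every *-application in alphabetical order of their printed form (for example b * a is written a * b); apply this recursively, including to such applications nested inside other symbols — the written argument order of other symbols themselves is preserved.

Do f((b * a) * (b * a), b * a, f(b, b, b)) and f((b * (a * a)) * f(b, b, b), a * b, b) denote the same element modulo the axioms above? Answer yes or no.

Answer: no — f(a * a * b * b, a * b, f(b, b, b)) vs f(a * a * b * f(b, b, b), a * b, b)

Derivation:
Left:  f((b * a) * (b * a), b * a, f(b, b, b))
  Work inside:  (b * a) * (b * a)
  Merge nested applications:  b * a * b * a
  Sort:  a * a * b * b
  Rebuild:  f(a * a * b * b, a * b, f(b, b, b))
Right:  f((b * (a * a)) * f(b, b, b), a * b, b)
  Work inside:  (b * (a * a)) * f(b, b, b)
  Merge nested applications:  b * a * a * f(b, b, b)
  Order the arguments:  a * a * b * f(b, b, b)
  Rebuild:  f(a * a * b * f(b, b, b), a * b, b)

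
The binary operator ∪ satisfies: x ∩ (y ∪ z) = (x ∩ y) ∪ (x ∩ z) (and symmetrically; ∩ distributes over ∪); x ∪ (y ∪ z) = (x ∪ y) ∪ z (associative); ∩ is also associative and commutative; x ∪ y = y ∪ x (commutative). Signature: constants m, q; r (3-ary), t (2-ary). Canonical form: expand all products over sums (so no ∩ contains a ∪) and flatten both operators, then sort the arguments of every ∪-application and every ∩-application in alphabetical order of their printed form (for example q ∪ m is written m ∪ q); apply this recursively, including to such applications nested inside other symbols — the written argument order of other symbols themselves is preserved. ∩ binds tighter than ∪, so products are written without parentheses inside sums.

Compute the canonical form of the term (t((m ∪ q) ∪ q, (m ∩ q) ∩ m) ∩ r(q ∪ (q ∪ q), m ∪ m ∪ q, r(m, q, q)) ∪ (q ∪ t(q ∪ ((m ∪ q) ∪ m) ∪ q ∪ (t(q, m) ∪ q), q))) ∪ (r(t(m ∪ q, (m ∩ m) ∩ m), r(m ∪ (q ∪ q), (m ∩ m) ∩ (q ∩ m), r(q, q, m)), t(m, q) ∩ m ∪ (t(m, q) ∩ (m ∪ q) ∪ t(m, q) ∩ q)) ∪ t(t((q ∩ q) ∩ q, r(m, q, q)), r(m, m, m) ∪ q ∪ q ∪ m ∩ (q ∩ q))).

Expand products over sums:  r(q ∪ q ∪ q, m ∪ m ∪ q, r(m, q, q)) ∩ t(m ∪ q ∪ q, m ∩ m ∩ q) ∪ q ∪ t(m ∪ m ∪ q ∪ q ∪ q ∪ q ∪ t(q, m), q) ∪ r(t(m ∪ q, m ∩ m ∩ m), r(m ∪ q ∪ q, m ∩ m ∩ m ∩ q, r(q, q, m)), m ∩ t(m, q) ∪ m ∩ t(m, q) ∪ q ∩ t(m, q) ∪ q ∩ t(m, q)) ∪ t(t(q ∩ q ∩ q, r(m, q, q)), m ∩ q ∩ q ∪ q ∪ q ∪ r(m, m, m))
Order the arguments:  q ∪ r(q ∪ q ∪ q, m ∪ m ∪ q, r(m, q, q)) ∩ t(m ∪ q ∪ q, m ∩ m ∩ q) ∪ r(t(m ∪ q, m ∩ m ∩ m), r(m ∪ q ∪ q, m ∩ m ∩ m ∩ q, r(q, q, m)), m ∩ t(m, q) ∪ m ∩ t(m, q) ∪ q ∩ t(m, q) ∪ q ∩ t(m, q)) ∪ t(m ∪ m ∪ q ∪ q ∪ q ∪ q ∪ t(q, m), q) ∪ t(t(q ∩ q ∩ q, r(m, q, q)), m ∩ q ∩ q ∪ q ∪ q ∪ r(m, m, m))

Answer: q ∪ r(q ∪ q ∪ q, m ∪ m ∪ q, r(m, q, q)) ∩ t(m ∪ q ∪ q, m ∩ m ∩ q) ∪ r(t(m ∪ q, m ∩ m ∩ m), r(m ∪ q ∪ q, m ∩ m ∩ m ∩ q, r(q, q, m)), m ∩ t(m, q) ∪ m ∩ t(m, q) ∪ q ∩ t(m, q) ∪ q ∩ t(m, q)) ∪ t(m ∪ m ∪ q ∪ q ∪ q ∪ q ∪ t(q, m), q) ∪ t(t(q ∩ q ∩ q, r(m, q, q)), m ∩ q ∩ q ∪ q ∪ q ∪ r(m, m, m))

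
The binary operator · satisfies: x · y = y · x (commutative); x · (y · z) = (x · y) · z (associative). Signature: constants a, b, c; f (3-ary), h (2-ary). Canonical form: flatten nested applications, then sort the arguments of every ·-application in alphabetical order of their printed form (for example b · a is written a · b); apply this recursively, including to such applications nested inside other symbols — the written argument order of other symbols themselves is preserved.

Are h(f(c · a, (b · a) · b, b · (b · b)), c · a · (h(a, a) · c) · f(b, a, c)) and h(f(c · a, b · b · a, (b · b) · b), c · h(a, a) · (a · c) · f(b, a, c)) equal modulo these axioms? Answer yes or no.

Left:  h(f(c · a, (b · a) · b, b · (b · b)), c · a · (h(a, a) · c) · f(b, a, c))
  Descend into:  c · a · (h(a, a) · c) · f(b, a, c)
  Flatten:  c · a · h(a, a) · c · f(b, a, c)
  Sort arguments:  a · c · c · f(b, a, c) · h(a, a)
  Put back:  h(f(a · c, a · b · b, b · b · b), a · c · c · f(b, a, c) · h(a, a))
Right:  h(f(c · a, b · b · a, (b · b) · b), c · h(a, a) · (a · c) · f(b, a, c))
  Work inside:  c · h(a, a) · (a · c) · f(b, a, c)
  Flatten:  c · h(a, a) · a · c · f(b, a, c)
  Sort arguments:  a · c · c · f(b, a, c) · h(a, a)
  Reassemble:  h(f(a · c, a · b · b, b · b · b), a · c · c · f(b, a, c) · h(a, a))

Answer: yes — both canonical forms are h(f(a · c, a · b · b, b · b · b), a · c · c · f(b, a, c) · h(a, a))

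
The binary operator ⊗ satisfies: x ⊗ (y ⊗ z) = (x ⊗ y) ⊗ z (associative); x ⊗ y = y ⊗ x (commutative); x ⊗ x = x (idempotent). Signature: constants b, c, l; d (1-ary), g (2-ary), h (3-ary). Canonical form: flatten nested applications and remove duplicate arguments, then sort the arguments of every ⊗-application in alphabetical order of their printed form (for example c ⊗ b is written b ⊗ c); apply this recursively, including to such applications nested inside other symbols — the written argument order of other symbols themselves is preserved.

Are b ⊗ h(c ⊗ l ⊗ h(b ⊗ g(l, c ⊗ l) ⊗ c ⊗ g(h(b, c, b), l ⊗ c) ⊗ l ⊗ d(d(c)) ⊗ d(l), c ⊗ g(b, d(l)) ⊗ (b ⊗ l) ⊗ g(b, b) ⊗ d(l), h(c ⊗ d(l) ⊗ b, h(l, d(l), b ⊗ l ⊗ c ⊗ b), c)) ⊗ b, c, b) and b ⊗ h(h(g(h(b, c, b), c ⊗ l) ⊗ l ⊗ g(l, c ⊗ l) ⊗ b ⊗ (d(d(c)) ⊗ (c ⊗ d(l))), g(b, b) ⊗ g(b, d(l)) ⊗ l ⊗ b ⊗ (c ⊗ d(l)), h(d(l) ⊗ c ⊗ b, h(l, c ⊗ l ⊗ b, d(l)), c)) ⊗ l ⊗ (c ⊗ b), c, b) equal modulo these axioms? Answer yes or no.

Left:  b ⊗ h(c ⊗ l ⊗ h(b ⊗ g(l, c ⊗ l) ⊗ c ⊗ g(h(b, c, b), l ⊗ c) ⊗ l ⊗ d(d(c)) ⊗ d(l), c ⊗ g(b, d(l)) ⊗ (b ⊗ l) ⊗ g(b, b) ⊗ d(l), h(c ⊗ d(l) ⊗ b, h(l, d(l), b ⊗ l ⊗ c ⊗ b), c)) ⊗ b, c, b)
  Inside:  h(c ⊗ l ⊗ h(b ⊗ g(l, c ⊗ l) ⊗ c ⊗ g(h(b, c, b), l ⊗ c) ⊗ l ⊗ d(d(c)) ⊗ d(l), c ⊗ g(b, d(l)) ⊗ (b ⊗ l) ⊗ g(b, b) ⊗ d(l), h(c ⊗ d(l) ⊗ b, h(l, d(l), b ⊗ l ⊗ c ⊗ b), c)) ⊗ b, c, b)  →  h(b ⊗ c ⊗ h(b ⊗ c ⊗ d(d(c)) ⊗ d(l) ⊗ g(h(b, c, b), c ⊗ l) ⊗ g(l, c ⊗ l) ⊗ l, b ⊗ c ⊗ d(l) ⊗ g(b, b) ⊗ g(b, d(l)) ⊗ l, h(b ⊗ c ⊗ d(l), h(l, d(l), b ⊗ c ⊗ l), c)) ⊗ l, c, b)
  Sort arguments:  b ⊗ h(b ⊗ c ⊗ h(b ⊗ c ⊗ d(d(c)) ⊗ d(l) ⊗ g(h(b, c, b), c ⊗ l) ⊗ g(l, c ⊗ l) ⊗ l, b ⊗ c ⊗ d(l) ⊗ g(b, b) ⊗ g(b, d(l)) ⊗ l, h(b ⊗ c ⊗ d(l), h(l, d(l), b ⊗ c ⊗ l), c)) ⊗ l, c, b)
Right:  b ⊗ h(h(g(h(b, c, b), c ⊗ l) ⊗ l ⊗ g(l, c ⊗ l) ⊗ b ⊗ (d(d(c)) ⊗ (c ⊗ d(l))), g(b, b) ⊗ g(b, d(l)) ⊗ l ⊗ b ⊗ (c ⊗ d(l)), h(d(l) ⊗ c ⊗ b, h(l, c ⊗ l ⊗ b, d(l)), c)) ⊗ l ⊗ (c ⊗ b), c, b)
  Simplify inside:  h(h(g(h(b, c, b), c ⊗ l) ⊗ l ⊗ g(l, c ⊗ l) ⊗ b ⊗ (d(d(c)) ⊗ (c ⊗ d(l))), g(b, b) ⊗ g(b, d(l)) ⊗ l ⊗ b ⊗ (c ⊗ d(l)), h(d(l) ⊗ c ⊗ b, h(l, c ⊗ l ⊗ b, d(l)), c)) ⊗ l ⊗ (c ⊗ b), c, b)  →  h(b ⊗ c ⊗ h(b ⊗ c ⊗ d(d(c)) ⊗ d(l) ⊗ g(h(b, c, b), c ⊗ l) ⊗ g(l, c ⊗ l) ⊗ l, b ⊗ c ⊗ d(l) ⊗ g(b, b) ⊗ g(b, d(l)) ⊗ l, h(b ⊗ c ⊗ d(l), h(l, b ⊗ c ⊗ l, d(l)), c)) ⊗ l, c, b)
  Sort arguments:  b ⊗ h(b ⊗ c ⊗ h(b ⊗ c ⊗ d(d(c)) ⊗ d(l) ⊗ g(h(b, c, b), c ⊗ l) ⊗ g(l, c ⊗ l) ⊗ l, b ⊗ c ⊗ d(l) ⊗ g(b, b) ⊗ g(b, d(l)) ⊗ l, h(b ⊗ c ⊗ d(l), h(l, b ⊗ c ⊗ l, d(l)), c)) ⊗ l, c, b)

Answer: no — b ⊗ h(b ⊗ c ⊗ h(b ⊗ c ⊗ d(d(c)) ⊗ d(l) ⊗ g(h(b, c, b), c ⊗ l) ⊗ g(l, c ⊗ l) ⊗ l, b ⊗ c ⊗ d(l) ⊗ g(b, b) ⊗ g(b, d(l)) ⊗ l, h(b ⊗ c ⊗ d(l), h(l, d(l), b ⊗ c ⊗ l), c)) ⊗ l, c, b) vs b ⊗ h(b ⊗ c ⊗ h(b ⊗ c ⊗ d(d(c)) ⊗ d(l) ⊗ g(h(b, c, b), c ⊗ l) ⊗ g(l, c ⊗ l) ⊗ l, b ⊗ c ⊗ d(l) ⊗ g(b, b) ⊗ g(b, d(l)) ⊗ l, h(b ⊗ c ⊗ d(l), h(l, b ⊗ c ⊗ l, d(l)), c)) ⊗ l, c, b)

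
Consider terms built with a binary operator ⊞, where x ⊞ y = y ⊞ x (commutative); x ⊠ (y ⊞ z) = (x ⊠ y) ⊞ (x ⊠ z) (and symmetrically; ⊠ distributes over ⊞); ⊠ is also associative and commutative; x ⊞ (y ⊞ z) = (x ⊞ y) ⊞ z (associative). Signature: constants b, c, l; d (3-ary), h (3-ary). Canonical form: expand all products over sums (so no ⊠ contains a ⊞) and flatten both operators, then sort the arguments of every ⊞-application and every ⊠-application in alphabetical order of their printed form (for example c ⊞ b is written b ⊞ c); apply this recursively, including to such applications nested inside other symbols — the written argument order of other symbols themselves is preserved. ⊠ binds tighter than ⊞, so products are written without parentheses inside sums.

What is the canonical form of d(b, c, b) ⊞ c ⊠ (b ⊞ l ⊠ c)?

Answer: b ⊠ c ⊞ c ⊠ c ⊠ l ⊞ d(b, c, b)

Derivation:
Distribute:  d(b, c, b) ⊞ b ⊠ c ⊞ c ⊠ c ⊠ l
Order the arguments:  b ⊠ c ⊞ c ⊠ c ⊠ l ⊞ d(b, c, b)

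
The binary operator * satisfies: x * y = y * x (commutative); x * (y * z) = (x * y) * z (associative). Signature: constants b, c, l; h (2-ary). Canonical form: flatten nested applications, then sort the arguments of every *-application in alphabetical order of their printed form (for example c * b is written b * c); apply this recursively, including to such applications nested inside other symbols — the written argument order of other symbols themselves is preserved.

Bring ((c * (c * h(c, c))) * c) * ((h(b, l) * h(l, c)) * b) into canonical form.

Answer: b * c * c * c * h(b, l) * h(c, c) * h(l, c)

Derivation:
Un-nest:  c * c * h(c, c) * c * h(b, l) * h(l, c) * b
Sort arguments:  b * c * c * c * h(b, l) * h(c, c) * h(l, c)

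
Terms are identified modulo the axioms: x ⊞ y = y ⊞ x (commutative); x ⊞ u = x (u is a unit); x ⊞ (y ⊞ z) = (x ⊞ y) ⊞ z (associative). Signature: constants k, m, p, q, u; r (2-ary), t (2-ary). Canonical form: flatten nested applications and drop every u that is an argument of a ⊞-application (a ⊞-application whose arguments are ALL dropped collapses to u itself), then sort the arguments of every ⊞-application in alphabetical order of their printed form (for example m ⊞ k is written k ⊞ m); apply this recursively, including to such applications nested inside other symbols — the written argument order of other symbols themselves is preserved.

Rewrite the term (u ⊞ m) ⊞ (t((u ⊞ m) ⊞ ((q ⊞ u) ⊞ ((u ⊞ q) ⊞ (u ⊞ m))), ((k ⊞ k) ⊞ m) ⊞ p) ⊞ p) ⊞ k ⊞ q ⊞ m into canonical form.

Answer: k ⊞ m ⊞ m ⊞ p ⊞ q ⊞ t(m ⊞ m ⊞ q ⊞ q, k ⊞ k ⊞ m ⊞ p)

Derivation:
Merge nested applications:  u ⊞ m ⊞ t((u ⊞ m) ⊞ ((q ⊞ u) ⊞ ((u ⊞ q) ⊞ (u ⊞ m))), ((k ⊞ k) ⊞ m) ⊞ p) ⊞ p ⊞ k ⊞ q ⊞ m
Canonicalize subterm:  t((u ⊞ m) ⊞ ((q ⊞ u) ⊞ ((u ⊞ q) ⊞ (u ⊞ m))), ((k ⊞ k) ⊞ m) ⊞ p)  →  t(m ⊞ m ⊞ q ⊞ q, k ⊞ k ⊞ m ⊞ p)
Drop the unit:  drop u
Sort:  k ⊞ m ⊞ m ⊞ p ⊞ q ⊞ t(m ⊞ m ⊞ q ⊞ q, k ⊞ k ⊞ m ⊞ p)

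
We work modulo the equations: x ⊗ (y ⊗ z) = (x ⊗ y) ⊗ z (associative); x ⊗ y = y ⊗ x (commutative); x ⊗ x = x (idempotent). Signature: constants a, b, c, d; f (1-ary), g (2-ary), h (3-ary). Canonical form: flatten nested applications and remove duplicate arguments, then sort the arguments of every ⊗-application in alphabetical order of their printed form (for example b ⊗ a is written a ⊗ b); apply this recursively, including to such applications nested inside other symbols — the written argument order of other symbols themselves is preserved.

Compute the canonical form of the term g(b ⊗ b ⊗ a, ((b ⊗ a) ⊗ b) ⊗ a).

Answer: g(a ⊗ b, a ⊗ b)

Derivation:
Descend into:  ((b ⊗ a) ⊗ b) ⊗ a
Un-nest:  b ⊗ a ⊗ b ⊗ a
Idempotence:  drop duplicate b, a
Sort arguments:  a ⊗ b
Reassemble:  g(a ⊗ b, a ⊗ b)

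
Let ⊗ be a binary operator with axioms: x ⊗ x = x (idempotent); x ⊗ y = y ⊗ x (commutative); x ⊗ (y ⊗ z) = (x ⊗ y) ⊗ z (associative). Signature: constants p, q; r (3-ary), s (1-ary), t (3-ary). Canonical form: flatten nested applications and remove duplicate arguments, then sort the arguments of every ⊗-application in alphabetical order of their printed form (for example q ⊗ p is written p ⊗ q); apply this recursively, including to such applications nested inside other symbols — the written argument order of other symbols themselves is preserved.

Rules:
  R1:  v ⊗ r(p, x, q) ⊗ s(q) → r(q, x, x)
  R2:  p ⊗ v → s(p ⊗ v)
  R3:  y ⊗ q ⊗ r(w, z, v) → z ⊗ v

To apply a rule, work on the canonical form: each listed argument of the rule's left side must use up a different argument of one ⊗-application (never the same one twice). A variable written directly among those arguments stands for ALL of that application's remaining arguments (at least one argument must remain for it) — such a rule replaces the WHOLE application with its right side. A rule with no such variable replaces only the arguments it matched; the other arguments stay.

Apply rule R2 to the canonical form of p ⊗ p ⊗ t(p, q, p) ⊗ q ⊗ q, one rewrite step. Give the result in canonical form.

Answer: s(p ⊗ q ⊗ t(p, q, p))

Derivation:
Canonical form:  p ⊗ q ⊗ t(p, q, p)
R2 matches:  uses p;  v := q ⊗ t(p, q, p)
Every leftover argument binds to the variable; the entire application is replaced.
New term:  s(p ⊗ q ⊗ t(p, q, p))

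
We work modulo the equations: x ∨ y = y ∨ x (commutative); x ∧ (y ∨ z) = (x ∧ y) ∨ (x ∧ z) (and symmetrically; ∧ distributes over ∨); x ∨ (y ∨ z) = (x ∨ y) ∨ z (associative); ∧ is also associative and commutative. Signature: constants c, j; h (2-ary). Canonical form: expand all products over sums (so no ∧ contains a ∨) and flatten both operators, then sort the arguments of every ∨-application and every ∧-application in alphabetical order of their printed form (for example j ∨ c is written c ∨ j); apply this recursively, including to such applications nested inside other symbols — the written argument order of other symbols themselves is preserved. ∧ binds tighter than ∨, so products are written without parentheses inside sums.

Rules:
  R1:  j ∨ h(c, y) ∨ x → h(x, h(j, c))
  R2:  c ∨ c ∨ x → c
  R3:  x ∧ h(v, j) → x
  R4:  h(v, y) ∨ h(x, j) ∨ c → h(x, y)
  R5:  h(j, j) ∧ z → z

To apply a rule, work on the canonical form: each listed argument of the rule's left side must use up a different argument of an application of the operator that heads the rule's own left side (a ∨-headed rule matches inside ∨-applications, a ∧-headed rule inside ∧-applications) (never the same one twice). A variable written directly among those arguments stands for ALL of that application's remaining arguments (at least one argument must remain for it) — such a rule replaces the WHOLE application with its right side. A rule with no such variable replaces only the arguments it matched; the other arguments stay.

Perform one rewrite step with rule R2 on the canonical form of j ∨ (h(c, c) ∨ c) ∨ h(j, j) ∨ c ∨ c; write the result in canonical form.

Canonical form:  c ∨ c ∨ c ∨ h(c, c) ∨ h(j, j) ∨ j
Apply R2:  consuming c, c;  x := c ∨ h(c, c) ∨ h(j, j) ∨ j
The variable takes the whole remainder — replace the entire application.
New term:  c

Answer: c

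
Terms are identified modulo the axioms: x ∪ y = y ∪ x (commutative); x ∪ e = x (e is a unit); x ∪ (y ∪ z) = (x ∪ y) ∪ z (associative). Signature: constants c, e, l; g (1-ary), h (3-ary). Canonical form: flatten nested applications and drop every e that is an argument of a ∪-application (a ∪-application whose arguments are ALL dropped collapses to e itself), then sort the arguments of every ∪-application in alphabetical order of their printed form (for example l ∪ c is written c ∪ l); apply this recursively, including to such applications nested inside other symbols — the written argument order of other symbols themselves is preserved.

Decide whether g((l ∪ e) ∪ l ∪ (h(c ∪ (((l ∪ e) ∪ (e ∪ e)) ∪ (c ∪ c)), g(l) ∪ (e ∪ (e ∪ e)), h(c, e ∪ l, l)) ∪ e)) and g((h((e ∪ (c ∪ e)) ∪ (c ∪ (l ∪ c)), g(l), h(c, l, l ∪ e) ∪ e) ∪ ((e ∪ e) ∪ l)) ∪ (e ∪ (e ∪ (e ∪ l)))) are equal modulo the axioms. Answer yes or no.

Answer: yes — both canonical forms are g(h(c ∪ c ∪ c ∪ l, g(l), h(c, l, l)) ∪ l ∪ l)

Derivation:
Left:  g((l ∪ e) ∪ l ∪ (h(c ∪ (((l ∪ e) ∪ (e ∪ e)) ∪ (c ∪ c)), g(l) ∪ (e ∪ (e ∪ e)), h(c, e ∪ l, l)) ∪ e))
  Descend into:  (l ∪ e) ∪ l ∪ (h(c ∪ (((l ∪ e) ∪ (e ∪ e)) ∪ (c ∪ c)), g(l) ∪ (e ∪ (e ∪ e)), h(c, e ∪ l, l)) ∪ e)
  Merge nested applications:  l ∪ e ∪ l ∪ h(c ∪ (((l ∪ e) ∪ (e ∪ e)) ∪ (c ∪ c)), g(l) ∪ (e ∪ (e ∪ e)), h(c, e ∪ l, l)) ∪ e
  Canonicalize subterm:  h(c ∪ (((l ∪ e) ∪ (e ∪ e)) ∪ (c ∪ c)), g(l) ∪ (e ∪ (e ∪ e)), h(c, e ∪ l, l))  →  h(c ∪ c ∪ c ∪ l, g(l), h(c, l, l))
  Drop the unit:  drop e (×2)
  Sort arguments:  h(c ∪ c ∪ c ∪ l, g(l), h(c, l, l)) ∪ l ∪ l
  Put back:  g(h(c ∪ c ∪ c ∪ l, g(l), h(c, l, l)) ∪ l ∪ l)
Right:  g((h((e ∪ (c ∪ e)) ∪ (c ∪ (l ∪ c)), g(l), h(c, l, l ∪ e) ∪ e) ∪ ((e ∪ e) ∪ l)) ∪ (e ∪ (e ∪ (e ∪ l))))
  Descend into:  (h((e ∪ (c ∪ e)) ∪ (c ∪ (l ∪ c)), g(l), h(c, l, l ∪ e) ∪ e) ∪ ((e ∪ e) ∪ l)) ∪ (e ∪ (e ∪ (e ∪ l)))
  Merge nested applications:  h((e ∪ (c ∪ e)) ∪ (c ∪ (l ∪ c)), g(l), h(c, l, l ∪ e) ∪ e) ∪ e ∪ e ∪ l ∪ e ∪ e ∪ e ∪ l
  Canonicalize subterm:  h((e ∪ (c ∪ e)) ∪ (c ∪ (l ∪ c)), g(l), h(c, l, l ∪ e) ∪ e)  →  h(c ∪ c ∪ c ∪ l, g(l), h(c, l, l))
  Units out:  drop e (×5)
  Order the arguments:  h(c ∪ c ∪ c ∪ l, g(l), h(c, l, l)) ∪ l ∪ l
  Rebuild:  g(h(c ∪ c ∪ c ∪ l, g(l), h(c, l, l)) ∪ l ∪ l)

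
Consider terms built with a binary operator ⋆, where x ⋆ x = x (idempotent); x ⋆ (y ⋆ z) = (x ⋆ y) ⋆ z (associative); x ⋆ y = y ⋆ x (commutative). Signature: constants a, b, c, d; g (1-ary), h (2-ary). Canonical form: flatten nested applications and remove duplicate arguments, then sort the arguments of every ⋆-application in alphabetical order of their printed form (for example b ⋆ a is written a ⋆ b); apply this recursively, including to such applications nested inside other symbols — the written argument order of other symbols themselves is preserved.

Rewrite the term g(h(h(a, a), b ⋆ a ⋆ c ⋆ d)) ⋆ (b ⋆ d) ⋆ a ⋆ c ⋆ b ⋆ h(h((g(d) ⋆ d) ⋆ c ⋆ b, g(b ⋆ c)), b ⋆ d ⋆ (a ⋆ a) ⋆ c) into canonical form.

Answer: a ⋆ b ⋆ c ⋆ d ⋆ g(h(h(a, a), a ⋆ b ⋆ c ⋆ d)) ⋆ h(h(b ⋆ c ⋆ d ⋆ g(d), g(b ⋆ c)), a ⋆ b ⋆ c ⋆ d)

Derivation:
Un-nest:  g(h(h(a, a), b ⋆ a ⋆ c ⋆ d)) ⋆ b ⋆ d ⋆ a ⋆ c ⋆ b ⋆ h(h((g(d) ⋆ d) ⋆ c ⋆ b, g(b ⋆ c)), b ⋆ d ⋆ (a ⋆ a) ⋆ c)
Simplify inside:  g(h(h(a, a), b ⋆ a ⋆ c ⋆ d))  →  g(h(h(a, a), a ⋆ b ⋆ c ⋆ d))
Canonicalize subterm:  h(h((g(d) ⋆ d) ⋆ c ⋆ b, g(b ⋆ c)), b ⋆ d ⋆ (a ⋆ a) ⋆ c)  →  h(h(b ⋆ c ⋆ d ⋆ g(d), g(b ⋆ c)), a ⋆ b ⋆ c ⋆ d)
Drop duplicates:  drop duplicate b
Order the arguments:  a ⋆ b ⋆ c ⋆ d ⋆ g(h(h(a, a), a ⋆ b ⋆ c ⋆ d)) ⋆ h(h(b ⋆ c ⋆ d ⋆ g(d), g(b ⋆ c)), a ⋆ b ⋆ c ⋆ d)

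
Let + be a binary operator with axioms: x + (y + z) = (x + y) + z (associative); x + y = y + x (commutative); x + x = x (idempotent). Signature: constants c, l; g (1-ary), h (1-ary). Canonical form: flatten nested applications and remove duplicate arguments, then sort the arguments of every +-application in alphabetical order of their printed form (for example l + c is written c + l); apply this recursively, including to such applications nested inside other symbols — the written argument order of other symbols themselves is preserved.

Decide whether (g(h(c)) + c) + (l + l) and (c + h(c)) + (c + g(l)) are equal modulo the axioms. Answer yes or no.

Answer: no — c + g(h(c)) + l vs c + g(l) + h(c)

Derivation:
Left:  (g(h(c)) + c) + (l + l)
  Flatten:  g(h(c)) + c + l + l
  Drop duplicates:  drop duplicate l
  Order the arguments:  c + g(h(c)) + l
Right:  (c + h(c)) + (c + g(l))
  Merge nested applications:  c + h(c) + c + g(l)
  Idempotence:  drop duplicate c
  Sort arguments:  c + g(l) + h(c)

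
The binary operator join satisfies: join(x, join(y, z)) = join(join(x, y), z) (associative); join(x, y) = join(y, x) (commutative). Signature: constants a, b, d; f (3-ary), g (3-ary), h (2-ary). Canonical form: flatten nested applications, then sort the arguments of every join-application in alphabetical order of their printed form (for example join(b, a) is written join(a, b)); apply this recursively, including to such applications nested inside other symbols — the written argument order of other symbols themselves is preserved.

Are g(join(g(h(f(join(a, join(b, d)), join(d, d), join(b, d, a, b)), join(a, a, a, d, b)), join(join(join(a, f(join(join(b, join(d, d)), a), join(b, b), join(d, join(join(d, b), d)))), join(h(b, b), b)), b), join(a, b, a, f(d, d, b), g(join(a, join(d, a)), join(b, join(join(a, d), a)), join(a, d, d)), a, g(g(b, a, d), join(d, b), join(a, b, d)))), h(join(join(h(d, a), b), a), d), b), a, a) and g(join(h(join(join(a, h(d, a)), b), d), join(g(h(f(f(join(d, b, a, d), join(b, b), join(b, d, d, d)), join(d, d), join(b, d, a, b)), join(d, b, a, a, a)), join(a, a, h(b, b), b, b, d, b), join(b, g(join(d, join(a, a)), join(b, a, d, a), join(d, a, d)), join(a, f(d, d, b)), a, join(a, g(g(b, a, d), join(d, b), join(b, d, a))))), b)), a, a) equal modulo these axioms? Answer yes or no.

Answer: no — g(join(b, g(h(f(join(a, b, d), join(d, d), join(a, b, b, d)), join(a, a, a, b, d)), join(a, b, b, f(join(a, b, d, d), join(b, b), join(b, d, d, d)), h(b, b)), join(a, a, a, b, f(d, d, b), g(g(b, a, d), join(b, d), join(a, b, d)), g(join(a, a, d), join(a, a, b, d), join(a, d, d)))), h(join(a, b, h(d, a)), d)), a, a) vs g(join(b, g(h(f(f(join(a, b, d, d), join(b, b), join(b, d, d, d)), join(d, d), join(a, b, b, d)), join(a, a, a, b, d)), join(a, a, b, b, b, d, h(b, b)), join(a, a, a, b, f(d, d, b), g(g(b, a, d), join(b, d), join(a, b, d)), g(join(a, a, d), join(a, a, b, d), join(a, d, d)))), h(join(a, b, h(d, a)), d)), a, a)

Derivation:
Left:  g(join(g(h(f(join(a, join(b, d)), join(d, d), join(b, d, a, b)), join(a, a, a, d, b)), join(join(join(a, f(join(join(b, join(d, d)), a), join(b, b), join(d, join(join(d, b), d)))), join(h(b, b), b)), b), join(a, b, a, f(d, d, b), g(join(a, join(d, a)), join(b, join(join(a, d), a)), join(a, d, d)), a, g(g(b, a, d), join(d, b), join(a, b, d)))), h(join(join(h(d, a), b), a), d), b), a, a)
  Focus inside:  join(g(h(f(join(a, join(b, d)), join(d, d), join(b, d, a, b)), join(a, a, a, d, b)), join(join(join(a, f(join(join(b, join(d, d)), a), join(b, b), join(d, join(join(d, b), d)))), join(h(b, b), b)), b), join(a, b, a, f(d, d, b), g(join(a, join(d, a)), join(b, join(join(a, d), a)), join(a, d, d)), a, g(g(b, a, d), join(d, b), join(a, b, d)))), h(join(join(h(d, a), b), a), d), b)
  Inside:  g(h(f(join(a, join(b, d)), join(d, d), join(b, d, a, b)), join(a, a, a, d, b)), join(join(join(a, f(join(join(b, join(d, d)), a), join(b, b), join(d, join(join(d, b), d)))), join(h(b, b), b)), b), join(a, b, a, f(d, d, b), g(join(a, join(d, a)), join(b, join(join(a, d), a)), join(a, d, d)), a, g(g(b, a, d), join(d, b), join(a, b, d))))  →  g(h(f(join(a, b, d), join(d, d), join(a, b, b, d)), join(a, a, a, b, d)), join(a, b, b, f(join(a, b, d, d), join(b, b), join(b, d, d, d)), h(b, b)), join(a, a, a, b, f(d, d, b), g(g(b, a, d), join(b, d), join(a, b, d)), g(join(a, a, d), join(a, a, b, d), join(a, d, d))))
  Canonicalize subterm:  h(join(join(h(d, a), b), a), d)  →  h(join(a, b, h(d, a)), d)
  Order the arguments:  join(b, g(h(f(join(a, b, d), join(d, d), join(a, b, b, d)), join(a, a, a, b, d)), join(a, b, b, f(join(a, b, d, d), join(b, b), join(b, d, d, d)), h(b, b)), join(a, a, a, b, f(d, d, b), g(g(b, a, d), join(b, d), join(a, b, d)), g(join(a, a, d), join(a, a, b, d), join(a, d, d)))), h(join(a, b, h(d, a)), d))
  Reassemble:  g(join(b, g(h(f(join(a, b, d), join(d, d), join(a, b, b, d)), join(a, a, a, b, d)), join(a, b, b, f(join(a, b, d, d), join(b, b), join(b, d, d, d)), h(b, b)), join(a, a, a, b, f(d, d, b), g(g(b, a, d), join(b, d), join(a, b, d)), g(join(a, a, d), join(a, a, b, d), join(a, d, d)))), h(join(a, b, h(d, a)), d)), a, a)
Right:  g(join(h(join(join(a, h(d, a)), b), d), join(g(h(f(f(join(d, b, a, d), join(b, b), join(b, d, d, d)), join(d, d), join(b, d, a, b)), join(d, b, a, a, a)), join(a, a, h(b, b), b, b, d, b), join(b, g(join(d, join(a, a)), join(b, a, d, a), join(d, a, d)), join(a, f(d, d, b)), a, join(a, g(g(b, a, d), join(d, b), join(b, d, a))))), b)), a, a)
  Focus inside:  join(h(join(join(a, h(d, a)), b), d), join(g(h(f(f(join(d, b, a, d), join(b, b), join(b, d, d, d)), join(d, d), join(b, d, a, b)), join(d, b, a, a, a)), join(a, a, h(b, b), b, b, d, b), join(b, g(join(d, join(a, a)), join(b, a, d, a), join(d, a, d)), join(a, f(d, d, b)), a, join(a, g(g(b, a, d), join(d, b), join(b, d, a))))), b))
  Un-nest:  join(h(join(join(a, h(d, a)), b), d), g(h(f(f(join(d, b, a, d), join(b, b), join(b, d, d, d)), join(d, d), join(b, d, a, b)), join(d, b, a, a, a)), join(a, a, h(b, b), b, b, d, b), join(b, g(join(d, join(a, a)), join(b, a, d, a), join(d, a, d)), join(a, f(d, d, b)), a, join(a, g(g(b, a, d), join(d, b), join(b, d, a))))), b)
  Simplify inside:  h(join(join(a, h(d, a)), b), d)  →  h(join(a, b, h(d, a)), d)
  Simplify inside:  g(h(f(f(join(d, b, a, d), join(b, b), join(b, d, d, d)), join(d, d), join(b, d, a, b)), join(d, b, a, a, a)), join(a, a, h(b, b), b, b, d, b), join(b, g(join(d, join(a, a)), join(b, a, d, a), join(d, a, d)), join(a, f(d, d, b)), a, join(a, g(g(b, a, d), join(d, b), join(b, d, a)))))  →  g(h(f(f(join(a, b, d, d), join(b, b), join(b, d, d, d)), join(d, d), join(a, b, b, d)), join(a, a, a, b, d)), join(a, a, b, b, b, d, h(b, b)), join(a, a, a, b, f(d, d, b), g(g(b, a, d), join(b, d), join(a, b, d)), g(join(a, a, d), join(a, a, b, d), join(a, d, d))))
  Sort arguments:  join(b, g(h(f(f(join(a, b, d, d), join(b, b), join(b, d, d, d)), join(d, d), join(a, b, b, d)), join(a, a, a, b, d)), join(a, a, b, b, b, d, h(b, b)), join(a, a, a, b, f(d, d, b), g(g(b, a, d), join(b, d), join(a, b, d)), g(join(a, a, d), join(a, a, b, d), join(a, d, d)))), h(join(a, b, h(d, a)), d))
  Put back:  g(join(b, g(h(f(f(join(a, b, d, d), join(b, b), join(b, d, d, d)), join(d, d), join(a, b, b, d)), join(a, a, a, b, d)), join(a, a, b, b, b, d, h(b, b)), join(a, a, a, b, f(d, d, b), g(g(b, a, d), join(b, d), join(a, b, d)), g(join(a, a, d), join(a, a, b, d), join(a, d, d)))), h(join(a, b, h(d, a)), d)), a, a)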